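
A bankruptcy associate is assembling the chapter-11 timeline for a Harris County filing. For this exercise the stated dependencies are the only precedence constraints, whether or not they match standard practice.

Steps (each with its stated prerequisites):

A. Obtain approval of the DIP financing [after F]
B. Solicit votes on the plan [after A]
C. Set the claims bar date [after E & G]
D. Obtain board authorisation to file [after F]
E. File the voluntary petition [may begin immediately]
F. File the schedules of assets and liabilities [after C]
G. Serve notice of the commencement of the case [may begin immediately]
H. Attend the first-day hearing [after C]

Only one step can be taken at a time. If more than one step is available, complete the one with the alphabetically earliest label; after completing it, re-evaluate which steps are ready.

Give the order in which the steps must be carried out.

E → G → C → F → A → B → D → H

E and G have no prerequisites; E has the earlier label, so E is first.
G is the only step now ready → G.
That leaves C as the only ready step → C.
Ready: F and H. F has the earlier label → F.
A, D and H are all available; A has the earlier label → A.
B now also ready, so the ready set is {B, D, H}; B has the earlier label → B.
D and H are both available; D has the earlier label → D.
That leaves H as the only ready step → H.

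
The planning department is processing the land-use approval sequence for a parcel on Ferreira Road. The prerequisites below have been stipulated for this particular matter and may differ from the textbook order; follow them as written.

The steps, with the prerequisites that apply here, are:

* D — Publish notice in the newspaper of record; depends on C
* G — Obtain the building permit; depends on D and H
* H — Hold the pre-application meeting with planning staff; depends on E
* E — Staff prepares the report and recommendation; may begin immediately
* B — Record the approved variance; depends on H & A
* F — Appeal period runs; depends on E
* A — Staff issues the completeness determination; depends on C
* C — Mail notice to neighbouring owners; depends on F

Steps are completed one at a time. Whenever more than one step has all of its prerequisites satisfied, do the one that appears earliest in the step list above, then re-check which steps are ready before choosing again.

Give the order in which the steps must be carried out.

E, H, F, C, D, G, A, B

E is the only step with nothing outstanding, so it goes first.
Now H and F have their prerequisites met. H is listed earlier, so H next.
Next only F has its prerequisites met → F.
C needed F, now all done → C.
Now D and A have their prerequisites met. D is listed earlier, so D next.
G now also ready, so the ready set is {G, A}; G is listed earlier → G.
A needed C, now all done → A.
B needed H and A, now all done → B.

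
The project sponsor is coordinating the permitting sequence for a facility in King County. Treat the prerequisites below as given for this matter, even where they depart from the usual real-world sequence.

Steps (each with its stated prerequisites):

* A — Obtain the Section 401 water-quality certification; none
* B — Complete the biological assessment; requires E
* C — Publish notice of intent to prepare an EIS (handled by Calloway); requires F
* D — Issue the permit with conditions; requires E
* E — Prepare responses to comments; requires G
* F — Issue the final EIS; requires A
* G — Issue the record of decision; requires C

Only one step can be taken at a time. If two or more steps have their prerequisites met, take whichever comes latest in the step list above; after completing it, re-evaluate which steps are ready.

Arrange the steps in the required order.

A, F, C, G, E, D, B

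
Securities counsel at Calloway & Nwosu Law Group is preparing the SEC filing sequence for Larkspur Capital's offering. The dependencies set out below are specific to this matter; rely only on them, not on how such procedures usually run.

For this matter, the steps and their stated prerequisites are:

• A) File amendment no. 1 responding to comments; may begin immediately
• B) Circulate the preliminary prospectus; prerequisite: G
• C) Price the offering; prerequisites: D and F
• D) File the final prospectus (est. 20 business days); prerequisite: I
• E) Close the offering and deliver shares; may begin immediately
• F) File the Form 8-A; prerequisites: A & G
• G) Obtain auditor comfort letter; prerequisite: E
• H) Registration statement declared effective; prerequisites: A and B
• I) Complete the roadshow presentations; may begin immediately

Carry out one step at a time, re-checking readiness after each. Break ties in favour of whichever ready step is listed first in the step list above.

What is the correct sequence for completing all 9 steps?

A, E, G, B, F, H, I, D, C

Nothing is required for A, E and I. A is listed earlier → A first.
E and I are both available; E is listed earlier → E.
Now G and I have their prerequisites met. G is listed earlier, so G next.
Now B, F and I have their prerequisites met. B is listed earlier, so B next.
Ready: F, H and I. F is listed earlier → F.
H and I are both available; H is listed earlier → H.
That leaves I as the only ready step → I.
Next only D has its prerequisites met → D.
C is the only step now ready → C.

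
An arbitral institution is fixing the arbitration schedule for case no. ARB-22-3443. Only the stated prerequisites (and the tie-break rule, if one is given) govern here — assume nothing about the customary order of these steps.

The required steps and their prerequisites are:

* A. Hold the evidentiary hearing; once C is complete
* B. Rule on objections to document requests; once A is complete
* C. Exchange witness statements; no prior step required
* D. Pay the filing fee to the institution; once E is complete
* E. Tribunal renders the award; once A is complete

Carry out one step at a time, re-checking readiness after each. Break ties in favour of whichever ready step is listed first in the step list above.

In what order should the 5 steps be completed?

C → A → B → E → D

C is the only step with nothing outstanding, so it goes first.
Next only A has its prerequisites met → A.
Ready: B and E. B is listed earlier → B.
E needed A, now all done → E.
D needed E, now all done → D.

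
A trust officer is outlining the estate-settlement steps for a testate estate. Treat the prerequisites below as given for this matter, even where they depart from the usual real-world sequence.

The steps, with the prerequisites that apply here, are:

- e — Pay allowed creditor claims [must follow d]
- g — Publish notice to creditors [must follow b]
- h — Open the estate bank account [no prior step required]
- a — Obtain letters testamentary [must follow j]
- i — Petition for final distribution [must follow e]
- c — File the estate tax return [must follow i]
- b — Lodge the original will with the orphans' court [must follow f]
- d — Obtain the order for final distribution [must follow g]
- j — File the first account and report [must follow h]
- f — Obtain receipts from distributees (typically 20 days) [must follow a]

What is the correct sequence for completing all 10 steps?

h, j, a, f, b, g, d, e, i, c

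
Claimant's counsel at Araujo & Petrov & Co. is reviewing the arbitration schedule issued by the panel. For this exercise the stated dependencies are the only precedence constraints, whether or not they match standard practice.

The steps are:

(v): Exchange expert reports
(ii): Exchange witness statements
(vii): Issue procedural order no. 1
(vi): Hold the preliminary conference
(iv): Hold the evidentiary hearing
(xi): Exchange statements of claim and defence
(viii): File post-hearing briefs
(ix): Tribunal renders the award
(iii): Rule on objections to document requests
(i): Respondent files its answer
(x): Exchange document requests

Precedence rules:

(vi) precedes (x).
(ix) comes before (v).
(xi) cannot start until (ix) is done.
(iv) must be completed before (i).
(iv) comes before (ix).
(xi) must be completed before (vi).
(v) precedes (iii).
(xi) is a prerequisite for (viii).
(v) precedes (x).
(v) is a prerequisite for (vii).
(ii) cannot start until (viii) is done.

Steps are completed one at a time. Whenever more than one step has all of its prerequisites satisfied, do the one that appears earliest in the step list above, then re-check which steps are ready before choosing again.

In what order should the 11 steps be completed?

(iv), (ix), (v), (vii), (xi), (vi), (viii), (ii), (iii), (i), (x)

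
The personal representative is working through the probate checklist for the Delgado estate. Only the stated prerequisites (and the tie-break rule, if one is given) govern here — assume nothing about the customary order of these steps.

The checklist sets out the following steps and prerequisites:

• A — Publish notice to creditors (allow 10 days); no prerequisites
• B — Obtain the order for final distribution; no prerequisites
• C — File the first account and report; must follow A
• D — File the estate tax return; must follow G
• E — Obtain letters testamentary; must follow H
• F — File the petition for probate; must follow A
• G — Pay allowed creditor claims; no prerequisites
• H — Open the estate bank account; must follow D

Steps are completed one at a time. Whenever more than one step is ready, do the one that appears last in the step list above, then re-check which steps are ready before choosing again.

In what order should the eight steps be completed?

G, D, H, E, B, A, F, C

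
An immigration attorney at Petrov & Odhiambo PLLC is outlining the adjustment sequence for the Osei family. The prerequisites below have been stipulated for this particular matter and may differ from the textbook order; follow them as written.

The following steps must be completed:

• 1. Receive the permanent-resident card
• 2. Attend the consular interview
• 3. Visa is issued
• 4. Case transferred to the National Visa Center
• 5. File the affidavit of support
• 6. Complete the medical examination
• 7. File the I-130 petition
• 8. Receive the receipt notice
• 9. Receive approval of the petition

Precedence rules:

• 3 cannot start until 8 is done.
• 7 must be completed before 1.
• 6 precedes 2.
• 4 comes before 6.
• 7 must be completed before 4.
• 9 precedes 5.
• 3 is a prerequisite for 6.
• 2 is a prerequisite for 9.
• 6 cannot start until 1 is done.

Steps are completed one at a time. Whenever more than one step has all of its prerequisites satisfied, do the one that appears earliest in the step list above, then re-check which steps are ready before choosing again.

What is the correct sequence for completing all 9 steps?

7, 1, 4, 8, 3, 6, 2, 9, 5

Nothing is required for 7 and 8. 7 is listed earlier → 7 first.
Now 1, 4 and 8 have their prerequisites met. 1 is listed earlier, so 1 next.
4 and 8 are both available; 4 is listed earlier → 4.
Next only 8 has its prerequisites met → 8.
3 needed 8, now all done → 3.
That leaves 6 as the only ready step → 6.
2 needed 6, now all done → 2.
9 needed 2, now all done → 9.
5 needed 9, now all done → 5.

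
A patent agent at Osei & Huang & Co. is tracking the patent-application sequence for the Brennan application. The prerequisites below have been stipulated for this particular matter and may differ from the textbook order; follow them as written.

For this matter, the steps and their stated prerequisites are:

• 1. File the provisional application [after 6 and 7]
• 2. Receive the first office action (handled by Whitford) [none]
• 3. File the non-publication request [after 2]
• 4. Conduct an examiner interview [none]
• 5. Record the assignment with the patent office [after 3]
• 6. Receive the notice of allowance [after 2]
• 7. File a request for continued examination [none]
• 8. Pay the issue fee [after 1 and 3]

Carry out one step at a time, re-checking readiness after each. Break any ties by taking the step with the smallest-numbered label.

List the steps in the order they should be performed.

2 → 3 → 4 → 5 → 6 → 7 → 1 → 8

Nothing is required for 2, 4 and 7. 2 has the earlier label → 2 first.
Now 3, 4, 6 and 7 have their prerequisites met. 3 has the earlier label, so 3 next.
5 now also ready, so the ready set is {4, 5, 6, 7}; 4 has the earlier label → 4.
Now 5, 6 and 7 have their prerequisites met. 5 has the earlier label, so 5 next.
Ready: 6 and 7. 6 has the earlier label → 6.
7 is the only step now ready → 7.
Next only 1 has its prerequisites met → 1.
8 needed 1 and 3, now all done → 8.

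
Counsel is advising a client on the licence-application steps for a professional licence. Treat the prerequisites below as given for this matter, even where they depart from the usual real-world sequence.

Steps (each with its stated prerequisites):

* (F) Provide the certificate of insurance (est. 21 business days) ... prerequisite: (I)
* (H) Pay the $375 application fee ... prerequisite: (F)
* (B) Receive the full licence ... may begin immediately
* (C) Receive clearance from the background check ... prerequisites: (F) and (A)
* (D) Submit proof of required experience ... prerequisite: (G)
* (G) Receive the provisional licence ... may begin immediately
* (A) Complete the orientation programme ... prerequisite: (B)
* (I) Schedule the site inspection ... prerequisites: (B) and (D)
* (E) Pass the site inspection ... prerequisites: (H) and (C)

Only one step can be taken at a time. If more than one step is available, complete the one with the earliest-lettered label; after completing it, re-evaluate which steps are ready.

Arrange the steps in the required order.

(B) → (A) → (G) → (D) → (I) → (F) → (C) → (H) → (E)

(B) and (G) have no prerequisites; (B) has the earlier label, so (B) is first.
Now (A) and (G) have their prerequisites met. (A) has the earlier label, so (A) next.
(G) is the only step now ready → (G).
That leaves (D) as the only ready step → (D).
(I) needed (B) and (D), now all done → (I).
(F) needed (I), now all done → (F).
Now (C) and (H) have their prerequisites met. (C) has the earlier label, so (C) next.
(H) is the only step now ready → (H).
(E) needed (C) and (H), now all done → (E).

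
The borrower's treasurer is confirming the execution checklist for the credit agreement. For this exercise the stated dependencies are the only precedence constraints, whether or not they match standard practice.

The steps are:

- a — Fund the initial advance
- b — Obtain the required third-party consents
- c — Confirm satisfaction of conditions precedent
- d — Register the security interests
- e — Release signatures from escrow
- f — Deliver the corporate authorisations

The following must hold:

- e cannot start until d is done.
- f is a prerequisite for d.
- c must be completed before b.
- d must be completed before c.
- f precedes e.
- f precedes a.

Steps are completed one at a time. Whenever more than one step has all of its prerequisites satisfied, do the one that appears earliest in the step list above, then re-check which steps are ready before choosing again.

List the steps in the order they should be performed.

f a d c b e

f is the only step with nothing outstanding, so it goes first.
Now a and d have their prerequisites met. a is listed earlier, so a next.
d is the only step now ready → d.
Ready: c and e. c is listed earlier → c.
b now also ready, so the ready set is {b, e}; b is listed earlier → b.
Next only e has its prerequisites met → e.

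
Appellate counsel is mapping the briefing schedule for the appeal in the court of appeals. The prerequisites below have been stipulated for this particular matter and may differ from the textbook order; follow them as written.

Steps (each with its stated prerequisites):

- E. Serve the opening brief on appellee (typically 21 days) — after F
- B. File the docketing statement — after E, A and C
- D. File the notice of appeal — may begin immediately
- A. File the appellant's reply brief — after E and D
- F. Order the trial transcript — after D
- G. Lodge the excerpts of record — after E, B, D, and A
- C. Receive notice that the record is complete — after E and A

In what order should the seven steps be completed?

D, F, E, A, C, B, G

D has no prerequisites → D first.
F needed D, now all done → F.
E is the only step now ready → E.
A is the only step now ready → A.
C needed E and A, now all done → C.
Next only B has its prerequisites met → B.
That leaves G as the only ready step → G.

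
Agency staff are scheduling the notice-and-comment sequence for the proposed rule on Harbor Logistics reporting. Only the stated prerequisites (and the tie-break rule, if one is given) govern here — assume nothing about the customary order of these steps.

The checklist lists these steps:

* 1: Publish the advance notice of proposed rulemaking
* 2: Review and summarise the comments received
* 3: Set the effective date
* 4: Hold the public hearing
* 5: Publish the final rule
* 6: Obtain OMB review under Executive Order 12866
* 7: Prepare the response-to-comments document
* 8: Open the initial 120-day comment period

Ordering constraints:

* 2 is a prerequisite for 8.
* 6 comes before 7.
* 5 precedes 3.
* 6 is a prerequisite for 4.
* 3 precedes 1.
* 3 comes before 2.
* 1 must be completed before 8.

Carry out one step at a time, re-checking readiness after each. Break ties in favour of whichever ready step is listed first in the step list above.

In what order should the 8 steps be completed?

5, 3, 1, 2, 6, 4, 7, 8

5 and 6 have no prerequisites; 5 is listed earlier, so 5 is first.
3 and 6 are both available; 3 is listed earlier → 3.
1 and 2 now also ready, so the ready set is {1, 2, 6}; 1 is listed earlier → 1.
Ready: 2 and 6. 2 is listed earlier → 2.
Ready: 6 and 8. 6 is listed earlier → 6.
Now 4, 7 and 8 have their prerequisites met. 4 is listed earlier, so 4 next.
Now 7 and 8 have their prerequisites met. 7 is listed earlier, so 7 next.
8 needed 1 and 2, now all done → 8.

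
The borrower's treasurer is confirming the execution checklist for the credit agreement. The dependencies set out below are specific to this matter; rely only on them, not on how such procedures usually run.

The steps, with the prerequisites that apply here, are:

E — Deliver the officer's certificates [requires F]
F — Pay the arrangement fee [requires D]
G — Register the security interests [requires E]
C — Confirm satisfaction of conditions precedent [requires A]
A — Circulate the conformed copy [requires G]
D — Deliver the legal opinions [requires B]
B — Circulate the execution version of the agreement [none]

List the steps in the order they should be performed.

B is the only step with nothing outstanding, so it goes first.
D needed B, now all done → D.
That leaves F as the only ready step → F.
E needed F, now all done → E.
G is the only step now ready → G.
Next only A has its prerequisites met → A.
Next only C has its prerequisites met → C.

B D F E G A C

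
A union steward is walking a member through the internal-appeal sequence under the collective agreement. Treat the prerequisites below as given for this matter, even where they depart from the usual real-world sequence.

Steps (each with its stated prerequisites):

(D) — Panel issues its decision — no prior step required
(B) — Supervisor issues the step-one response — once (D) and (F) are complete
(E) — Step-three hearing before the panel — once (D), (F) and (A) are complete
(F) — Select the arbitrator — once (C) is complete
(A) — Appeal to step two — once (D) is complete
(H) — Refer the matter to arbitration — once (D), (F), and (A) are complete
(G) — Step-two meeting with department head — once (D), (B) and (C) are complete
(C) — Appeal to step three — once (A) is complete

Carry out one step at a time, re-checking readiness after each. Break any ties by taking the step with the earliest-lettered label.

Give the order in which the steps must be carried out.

(D), (A), (C), (F), (B), (E), (G), (H)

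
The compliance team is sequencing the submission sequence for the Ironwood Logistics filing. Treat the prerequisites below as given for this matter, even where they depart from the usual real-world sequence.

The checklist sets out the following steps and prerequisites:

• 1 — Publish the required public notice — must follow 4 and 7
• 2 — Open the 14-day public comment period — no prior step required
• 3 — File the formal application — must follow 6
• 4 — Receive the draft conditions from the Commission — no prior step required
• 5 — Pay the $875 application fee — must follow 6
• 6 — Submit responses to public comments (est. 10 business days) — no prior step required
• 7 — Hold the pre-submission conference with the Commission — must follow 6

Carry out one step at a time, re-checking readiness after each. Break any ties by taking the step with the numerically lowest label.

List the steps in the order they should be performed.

2 4 6 3 5 7 1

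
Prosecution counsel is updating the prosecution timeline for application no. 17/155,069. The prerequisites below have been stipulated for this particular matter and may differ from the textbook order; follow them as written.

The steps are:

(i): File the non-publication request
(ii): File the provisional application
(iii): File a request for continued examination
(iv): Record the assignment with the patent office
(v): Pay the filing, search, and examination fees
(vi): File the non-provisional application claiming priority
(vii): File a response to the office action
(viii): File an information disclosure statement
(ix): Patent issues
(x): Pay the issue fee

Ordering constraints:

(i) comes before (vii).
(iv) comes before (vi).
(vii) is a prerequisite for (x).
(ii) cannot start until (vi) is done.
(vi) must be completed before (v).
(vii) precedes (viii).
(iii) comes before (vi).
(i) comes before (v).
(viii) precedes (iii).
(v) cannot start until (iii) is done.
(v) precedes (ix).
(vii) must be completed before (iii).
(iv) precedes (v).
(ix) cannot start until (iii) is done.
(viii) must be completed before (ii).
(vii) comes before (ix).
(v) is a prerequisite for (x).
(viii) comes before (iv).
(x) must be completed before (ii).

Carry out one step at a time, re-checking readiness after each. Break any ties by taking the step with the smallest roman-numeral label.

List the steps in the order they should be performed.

(i) has no prerequisites → (i) first.
That leaves (vii) as the only ready step → (vii).
(viii) needed (vii), now all done → (viii).
Ready: (iii) and (iv). (iii) has the earlier label → (iii).
Next only (iv) has its prerequisites met → (iv).
(vi) needed (iii) and (iv), now all done → (vi).
(v) needed (i), (iii), (iv) and (vi), now all done → (v).
Now (ix) and (x) have their prerequisites met. (ix) has the earlier label, so (ix) next.
(x) needed (v) and (vii), now all done → (x).
Next only (ii) has its prerequisites met → (ii).

(i) → (vii) → (viii) → (iii) → (iv) → (vi) → (v) → (ix) → (x) → (ii)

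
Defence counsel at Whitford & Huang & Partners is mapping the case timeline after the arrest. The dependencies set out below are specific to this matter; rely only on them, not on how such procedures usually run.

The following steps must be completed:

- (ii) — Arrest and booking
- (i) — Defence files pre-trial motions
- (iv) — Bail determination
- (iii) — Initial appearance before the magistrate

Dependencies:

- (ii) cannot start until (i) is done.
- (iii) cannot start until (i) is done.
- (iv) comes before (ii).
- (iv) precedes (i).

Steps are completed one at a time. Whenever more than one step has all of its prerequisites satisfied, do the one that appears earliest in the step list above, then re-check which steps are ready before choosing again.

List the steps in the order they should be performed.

(iv) → (i) → (ii) → (iii)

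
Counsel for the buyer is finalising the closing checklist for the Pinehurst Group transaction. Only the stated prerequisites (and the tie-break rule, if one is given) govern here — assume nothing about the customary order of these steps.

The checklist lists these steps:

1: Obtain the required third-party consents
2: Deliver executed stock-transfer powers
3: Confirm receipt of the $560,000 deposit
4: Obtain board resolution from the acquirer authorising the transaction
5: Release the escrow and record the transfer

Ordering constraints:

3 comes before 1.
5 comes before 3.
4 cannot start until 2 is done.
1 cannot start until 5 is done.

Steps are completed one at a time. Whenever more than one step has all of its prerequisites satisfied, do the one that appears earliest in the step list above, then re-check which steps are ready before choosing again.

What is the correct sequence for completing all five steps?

Nothing is required for 2 and 5. 2 is listed earlier → 2 first.
Now 4 and 5 have their prerequisites met. 4 is listed earlier, so 4 next.
5 is the only step now ready → 5.
Next only 3 has its prerequisites met → 3.
1 needed 3 and 5, now all done → 1.

2, 4, 5, 3, 1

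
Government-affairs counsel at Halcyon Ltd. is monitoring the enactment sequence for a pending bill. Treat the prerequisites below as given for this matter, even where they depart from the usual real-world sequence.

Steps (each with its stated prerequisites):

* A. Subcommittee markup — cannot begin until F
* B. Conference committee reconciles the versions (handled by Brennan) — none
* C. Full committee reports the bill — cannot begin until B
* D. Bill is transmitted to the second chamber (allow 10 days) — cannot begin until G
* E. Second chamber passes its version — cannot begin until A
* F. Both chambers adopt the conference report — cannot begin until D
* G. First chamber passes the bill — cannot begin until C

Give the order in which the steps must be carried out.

B has no prerequisites → B first.
Next only C has its prerequisites met → C.
That leaves G as the only ready step → G.
D is the only step now ready → D.
Next only F has its prerequisites met → F.
A needed F, now all done → A.
E is the only step now ready → E.

B, C, G, D, F, A, E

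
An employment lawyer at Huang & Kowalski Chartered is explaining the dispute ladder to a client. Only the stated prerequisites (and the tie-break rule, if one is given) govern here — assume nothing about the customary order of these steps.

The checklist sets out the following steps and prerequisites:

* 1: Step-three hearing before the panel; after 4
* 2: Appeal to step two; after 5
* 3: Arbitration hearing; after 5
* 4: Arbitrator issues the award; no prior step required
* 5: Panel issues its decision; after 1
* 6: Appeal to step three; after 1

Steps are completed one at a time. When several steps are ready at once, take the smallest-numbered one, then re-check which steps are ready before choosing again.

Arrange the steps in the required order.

4 → 1 → 5 → 2 → 3 → 6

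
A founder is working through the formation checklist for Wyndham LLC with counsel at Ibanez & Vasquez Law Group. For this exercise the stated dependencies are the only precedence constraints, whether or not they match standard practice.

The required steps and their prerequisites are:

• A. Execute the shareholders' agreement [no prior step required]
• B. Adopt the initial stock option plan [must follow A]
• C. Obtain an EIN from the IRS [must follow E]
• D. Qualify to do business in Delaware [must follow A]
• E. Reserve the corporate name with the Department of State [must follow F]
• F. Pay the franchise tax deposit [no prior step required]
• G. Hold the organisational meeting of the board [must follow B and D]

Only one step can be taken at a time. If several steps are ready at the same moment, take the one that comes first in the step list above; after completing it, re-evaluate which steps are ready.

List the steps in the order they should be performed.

A and F have no prerequisites; A is listed earlier, so A is first.
B and D now also ready, so the ready set is {B, D, F}; B is listed earlier → B.
Ready: D and F. D is listed earlier → D.
G now also ready, so the ready set is {F, G}; F is listed earlier → F.
E now also ready, so the ready set is {E, G}; E is listed earlier → E.
C and G are both available; C is listed earlier → C.
Next only G has its prerequisites met → G.

A B D F E C G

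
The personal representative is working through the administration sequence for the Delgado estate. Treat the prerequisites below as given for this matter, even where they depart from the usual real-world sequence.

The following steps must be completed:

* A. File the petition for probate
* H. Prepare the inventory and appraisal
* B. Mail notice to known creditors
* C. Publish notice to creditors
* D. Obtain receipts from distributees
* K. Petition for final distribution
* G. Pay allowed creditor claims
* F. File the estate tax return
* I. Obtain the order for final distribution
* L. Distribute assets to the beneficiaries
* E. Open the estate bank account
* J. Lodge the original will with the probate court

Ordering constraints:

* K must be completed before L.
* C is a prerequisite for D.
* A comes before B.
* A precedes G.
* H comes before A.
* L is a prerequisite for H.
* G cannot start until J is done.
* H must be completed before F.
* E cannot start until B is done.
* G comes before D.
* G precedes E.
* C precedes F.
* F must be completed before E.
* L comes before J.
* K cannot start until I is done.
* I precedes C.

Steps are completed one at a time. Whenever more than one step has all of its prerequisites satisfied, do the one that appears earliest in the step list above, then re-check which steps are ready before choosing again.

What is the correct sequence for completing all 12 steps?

I has no prerequisites → I first.
Now C and K have their prerequisites met. C is listed earlier, so C next.
That leaves K as the only ready step → K.
Next only L has its prerequisites met → L.
H and J are both available; H is listed earlier → H.
Now A, F and J have their prerequisites met. A is listed earlier, so A next.
Now B, F and J have their prerequisites met. B is listed earlier, so B next.
Now F and J have their prerequisites met. F is listed earlier, so F next.
J needed L, now all done → J.
That leaves G as the only ready step → G.
Ready: D and E. D is listed earlier → D.
Next only E has its prerequisites met → E.

I C K L H A B F J G D E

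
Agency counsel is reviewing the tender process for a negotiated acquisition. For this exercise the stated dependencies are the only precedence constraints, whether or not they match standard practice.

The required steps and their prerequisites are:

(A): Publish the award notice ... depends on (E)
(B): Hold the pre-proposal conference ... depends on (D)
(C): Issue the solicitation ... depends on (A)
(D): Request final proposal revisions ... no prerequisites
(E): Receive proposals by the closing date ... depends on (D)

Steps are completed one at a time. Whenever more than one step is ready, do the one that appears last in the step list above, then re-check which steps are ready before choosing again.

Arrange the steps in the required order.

(D), (E), (B), (A), (C)

Only (D) has no prerequisites, so it is first.
(E) and (B) are both available; (E) is listed later → (E).
(A) now also ready, so the ready set is {(B), (A)}; (B) is listed later → (B).
(A) needed (E), now all done → (A).
That leaves (C) as the only ready step → (C).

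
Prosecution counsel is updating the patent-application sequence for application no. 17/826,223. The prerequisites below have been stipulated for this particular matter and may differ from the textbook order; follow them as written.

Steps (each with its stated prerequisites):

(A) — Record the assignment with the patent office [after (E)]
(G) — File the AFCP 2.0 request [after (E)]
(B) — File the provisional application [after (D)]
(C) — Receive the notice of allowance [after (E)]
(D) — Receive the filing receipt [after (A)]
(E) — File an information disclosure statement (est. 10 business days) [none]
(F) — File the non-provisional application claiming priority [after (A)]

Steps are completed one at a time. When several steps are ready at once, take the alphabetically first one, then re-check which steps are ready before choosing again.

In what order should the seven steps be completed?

(E) is the only step with nothing outstanding, so it goes first.
Ready: (A), (C) and (G). (A) has the earlier label → (A).
Now (C), (D), (F) and (G) have their prerequisites met. (C) has the earlier label, so (C) next.
Ready: (D), (F) and (G). (D) has the earlier label → (D).
(B), (F) and (G) are all available; (B) has the earlier label → (B).
(F) and (G) are both available; (F) has the earlier label → (F).
That leaves (G) as the only ready step → (G).

(E) → (A) → (C) → (D) → (B) → (F) → (G)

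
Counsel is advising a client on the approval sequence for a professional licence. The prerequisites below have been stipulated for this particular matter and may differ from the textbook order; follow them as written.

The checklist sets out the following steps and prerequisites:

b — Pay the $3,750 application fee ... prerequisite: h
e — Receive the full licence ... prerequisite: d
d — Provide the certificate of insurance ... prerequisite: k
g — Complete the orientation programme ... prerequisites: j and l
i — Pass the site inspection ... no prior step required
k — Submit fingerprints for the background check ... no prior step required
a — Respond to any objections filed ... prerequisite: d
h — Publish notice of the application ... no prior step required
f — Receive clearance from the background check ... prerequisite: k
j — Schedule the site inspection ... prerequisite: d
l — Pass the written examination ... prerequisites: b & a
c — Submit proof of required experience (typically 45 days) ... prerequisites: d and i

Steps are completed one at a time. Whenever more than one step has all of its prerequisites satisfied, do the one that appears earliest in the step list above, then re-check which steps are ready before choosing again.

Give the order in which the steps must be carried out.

i → k → d → e → a → h → b → f → j → l → g → c

Nothing is required for i, k and h. i is listed earlier → i first.
k and h are both available; k is listed earlier → k.
d and f now also ready, so the ready set is {d, h, f}; d is listed earlier → d.
e, a, j and c now also ready, so the ready set is {e, a, h, f, j, c}; e is listed earlier → e.
a, h, f, j and c are all available; a is listed earlier → a.
Ready: h, f, j and c. h is listed earlier → h.
b now also ready, so the ready set is {b, f, j, c}; b is listed earlier → b.
l now also ready, so the ready set is {f, j, l, c}; f is listed earlier → f.
j, l and c are all available; j is listed earlier → j.
l and c are both available; l is listed earlier → l.
g now also ready, so the ready set is {g, c}; g is listed earlier → g.
c is the only step now ready → c.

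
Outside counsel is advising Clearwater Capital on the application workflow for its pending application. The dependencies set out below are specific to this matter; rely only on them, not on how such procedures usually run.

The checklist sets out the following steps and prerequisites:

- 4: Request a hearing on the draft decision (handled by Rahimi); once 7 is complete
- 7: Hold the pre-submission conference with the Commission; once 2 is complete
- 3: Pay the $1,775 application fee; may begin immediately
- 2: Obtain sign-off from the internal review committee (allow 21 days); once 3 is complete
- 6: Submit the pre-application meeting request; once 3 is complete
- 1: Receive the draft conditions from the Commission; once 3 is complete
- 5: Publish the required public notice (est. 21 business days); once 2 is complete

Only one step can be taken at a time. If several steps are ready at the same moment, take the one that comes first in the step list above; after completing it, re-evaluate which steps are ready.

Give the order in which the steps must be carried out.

3 is the only step with nothing outstanding, so it goes first.
2, 6 and 1 are all available; 2 is listed earlier → 2.
7 and 5 now also ready, so the ready set is {7, 6, 1, 5}; 7 is listed earlier → 7.
4 now also ready, so the ready set is {4, 6, 1, 5}; 4 is listed earlier → 4.
Now 6, 1 and 5 have their prerequisites met. 6 is listed earlier, so 6 next.
Now 1 and 5 have their prerequisites met. 1 is listed earlier, so 1 next.
5 needed 2, now all done → 5.

3 2 7 4 6 1 5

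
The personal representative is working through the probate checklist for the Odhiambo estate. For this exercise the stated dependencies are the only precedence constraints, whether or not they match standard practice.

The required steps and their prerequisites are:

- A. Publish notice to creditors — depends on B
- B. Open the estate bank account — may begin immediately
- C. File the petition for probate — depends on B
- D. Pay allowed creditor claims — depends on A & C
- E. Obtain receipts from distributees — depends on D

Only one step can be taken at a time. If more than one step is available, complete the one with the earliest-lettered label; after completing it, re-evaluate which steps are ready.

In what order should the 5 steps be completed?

B is the only step with nothing outstanding, so it goes first.
Ready: A and C. A has the earlier label → A.
C needed B, now all done → C.
Next only D has its prerequisites met → D.
E needed D, now all done → E.

B → A → C → D → E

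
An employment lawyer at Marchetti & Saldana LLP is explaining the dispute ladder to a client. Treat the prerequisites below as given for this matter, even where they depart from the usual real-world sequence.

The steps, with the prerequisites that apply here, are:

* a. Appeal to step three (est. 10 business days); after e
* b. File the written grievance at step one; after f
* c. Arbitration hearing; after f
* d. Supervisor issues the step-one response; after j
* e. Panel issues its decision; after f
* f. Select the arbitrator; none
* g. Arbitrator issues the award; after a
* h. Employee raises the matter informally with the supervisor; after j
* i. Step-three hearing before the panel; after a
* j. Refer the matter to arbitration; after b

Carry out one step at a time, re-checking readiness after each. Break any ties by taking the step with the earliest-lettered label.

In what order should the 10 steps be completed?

f, b, c, e, a, g, i, j, d, h

f is the only step with nothing outstanding, so it goes first.
b, c and e are all available; b has the earlier label → b.
c, e and j are all available; c has the earlier label → c.
e and j are both available; e has the earlier label → e.
Ready: a and j. a has the earlier label → a.
Ready: g, i and j. g has the earlier label → g.
Ready: i and j. i has the earlier label → i.
That leaves j as the only ready step → j.
Ready: d and h. d has the earlier label → d.
h needed j, now all done → h.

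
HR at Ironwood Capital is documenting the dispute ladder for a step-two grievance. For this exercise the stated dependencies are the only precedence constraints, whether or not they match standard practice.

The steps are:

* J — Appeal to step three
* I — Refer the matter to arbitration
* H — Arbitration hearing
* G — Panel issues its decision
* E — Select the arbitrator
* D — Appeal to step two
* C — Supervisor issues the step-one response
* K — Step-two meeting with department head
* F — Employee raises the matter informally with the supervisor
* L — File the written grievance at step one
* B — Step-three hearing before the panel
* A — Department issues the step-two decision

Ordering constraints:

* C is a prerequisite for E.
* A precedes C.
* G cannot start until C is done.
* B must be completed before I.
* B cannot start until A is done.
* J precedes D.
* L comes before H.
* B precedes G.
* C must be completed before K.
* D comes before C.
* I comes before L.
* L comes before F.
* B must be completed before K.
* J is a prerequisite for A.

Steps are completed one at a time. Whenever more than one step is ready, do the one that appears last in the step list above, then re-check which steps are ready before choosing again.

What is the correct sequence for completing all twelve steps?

J A B D C K E G I L F H

Only J has no prerequisites, so it is first.
Now A and D have their prerequisites met. A is listed later, so A next.
B now also ready, so the ready set is {B, D}; B is listed later → B.
I now also ready, so the ready set is {D, I}; D is listed later → D.
C and I are both available; C is listed later → C.
K, E and G now also ready, so the ready set is {K, E, G, I}; K is listed later → K.
E, G and I are all available; E is listed later → E.
G and I are both available; G is listed later → G.
I is the only step now ready → I.
That leaves L as the only ready step → L.
F and H are both available; F is listed later → F.
Next only H has its prerequisites met → H.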